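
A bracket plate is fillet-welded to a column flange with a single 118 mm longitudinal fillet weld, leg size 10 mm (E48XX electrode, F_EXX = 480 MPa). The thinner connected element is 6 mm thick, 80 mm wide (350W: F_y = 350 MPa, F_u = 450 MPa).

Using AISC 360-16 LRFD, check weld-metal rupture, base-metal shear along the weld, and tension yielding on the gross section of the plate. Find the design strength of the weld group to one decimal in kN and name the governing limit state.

143.4 kN (base-metal shear governs)

Weld metal: throat = 0.707×10 = 7.07 mm, L = 118 mm. φR_n = 0.75 × 0.6 × 480 × 7.07 × 118 = 180.2 kN.
Base metal shear (6 mm plate): yield φR_n = 1.0×0.6×350×6×118 = 148.7 kN; rupture φR_n = 0.75×0.6×450×6×118 = 143.4 kN; take 143.4 kN (rupture).
Tension yield (gross): A_g = 80×6 = 480 mm². φR_n = 0.90 × 350 × 480 = 151.2 kN.
Governing: min(180.2, 143.4, 151.2) = 143.4 kN → base-metal shear.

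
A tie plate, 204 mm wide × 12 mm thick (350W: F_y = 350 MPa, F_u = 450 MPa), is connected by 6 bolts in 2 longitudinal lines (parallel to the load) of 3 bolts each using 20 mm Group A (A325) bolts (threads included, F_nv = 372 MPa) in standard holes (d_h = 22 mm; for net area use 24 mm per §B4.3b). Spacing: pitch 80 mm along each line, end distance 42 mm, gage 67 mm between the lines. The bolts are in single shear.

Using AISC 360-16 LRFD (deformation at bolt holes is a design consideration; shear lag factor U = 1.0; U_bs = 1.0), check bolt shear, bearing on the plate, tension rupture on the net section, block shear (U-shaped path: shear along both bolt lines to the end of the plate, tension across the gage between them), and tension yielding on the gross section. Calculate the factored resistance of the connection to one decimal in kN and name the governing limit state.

Bolt shear: A_b = π(20)²/4 = 314.16 mm². φR_n = 0.75 × 372 × 314.16 × 6 × 1 = 525.9 kN.
Bearing (12 mm plate, F_u = 450 MPa): end bolts L_c = 42 − 22/2 = 31, R_n = min(1.2×31×12×450, 2.4×20×12×450) = 200.88 kN/bolt; interior L_c = 80 − 22 = 58, R_n = 259.2 kN/bolt. φR_n = 0.75 × (2×200.88 + 4×259.2) = 1078.9 kN.
Tension rupture (net): A_n = (204 − 2×24)×12 = 1872 mm² (U = 1.0, A_e = A_n). φR_n = 0.75 × 450 × 1872 = 631.8 kN.
Block shear: shear path 2×[42+2×80] = 2×202 mm, A_gv = 4848, A_nv = 2×(202 − 2.5×24)×12 = 3408 mm²; tension across gage: (67 − 1×24)×12 = 516 mm². R_n = min(0.6×450×3408, 0.6×350×4848) + 1.0×450×516 = min(920.16, 1018.1) + 232.2 = 1152.4 kN. φR_n = 0.75 × 1152.4 = 864.3 kN.
Tension yield (gross): A_g = 204×12 = 2448 mm². φR_n = 0.90 × 350 × 2448 = 771.1 kN.
Governing: min(525.9, 1078.9, 631.8, 864.3, 771.1) = 525.9 kN → bolt shear.

525.9 kN (bolt shear governs)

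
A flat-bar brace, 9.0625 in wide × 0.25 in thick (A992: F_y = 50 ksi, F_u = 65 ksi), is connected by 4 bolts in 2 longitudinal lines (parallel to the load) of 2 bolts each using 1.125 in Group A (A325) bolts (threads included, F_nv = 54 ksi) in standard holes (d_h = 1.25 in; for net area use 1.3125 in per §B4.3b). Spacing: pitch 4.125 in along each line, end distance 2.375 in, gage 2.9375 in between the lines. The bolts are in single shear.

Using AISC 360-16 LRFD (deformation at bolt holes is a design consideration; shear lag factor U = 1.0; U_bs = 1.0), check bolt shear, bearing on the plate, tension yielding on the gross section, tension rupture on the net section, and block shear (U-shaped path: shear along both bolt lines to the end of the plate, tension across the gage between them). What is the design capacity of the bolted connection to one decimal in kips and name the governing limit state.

Bolt shear: A_b = π(1.125)²/4 = 0.99402 in². φR_n = 0.75 × 54 × 0.99402 × 4 × 1 = 161.0 kips.
Bearing (0.25 in plate, F_u = 65 ksi): end bolts L_c = 2.375 − 1.25/2 = 1.75, R_n = min(1.2×1.75×0.25×65, 2.4×1.125×0.25×65) = 34.125 kips/bolt; interior L_c = 4.125 − 1.25 = 2.875, R_n = 43.875 kips/bolt. φR_n = 0.75 × (2×34.125 + 2×43.875) = 117.0 kips.
Tension yield (gross): A_g = 9.0625×0.25 = 2.2656 in². φR_n = 0.90 × 50 × 2.2656 = 102.0 kips.
Tension rupture (net): A_n = (9.0625 − 2×1.3125)×0.25 = 1.6094 in² (U = 1.0, A_e = A_n). φR_n = 0.75 × 65 × 1.6094 = 78.5 kips.
Block shear: shear path 2×[2.375+1×4.125] = 2×6.5 in, A_gv = 3.25, A_nv = 2×(6.5 − 1.5×1.3125)×0.25 = 2.2656 in²; tension across gage: (2.9375 − 1×1.3125)×0.25 = 0.40625 in². R_n = min(0.6×65×2.2656, 0.6×50×3.25) + 1.0×65×0.40625 = min(88.358, 97.5) + 26.406 = 114.76 kips. φR_n = 0.75 × 114.76 = 86.1 kips.
Governing: min(161.0, 117.0, 102.0, 78.5, 86.1) = 78.5 kips → net-section rupture.

78.5 kips (net-section rupture governs)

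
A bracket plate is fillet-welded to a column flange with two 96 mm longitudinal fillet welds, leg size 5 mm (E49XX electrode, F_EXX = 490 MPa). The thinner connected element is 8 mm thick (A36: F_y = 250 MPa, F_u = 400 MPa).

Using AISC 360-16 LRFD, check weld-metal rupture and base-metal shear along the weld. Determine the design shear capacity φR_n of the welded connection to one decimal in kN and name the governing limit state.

149.7 kN (weld metal governs)

Weld metal: throat = 0.707×5 = 3.535 mm, L = 2×96 = 192 mm. φR_n = 0.75 × 0.6 × 490 × 3.535 × 192 = 149.7 kN.
Base metal shear (8 mm plate): yield φR_n = 1.0×0.6×250×8×192 = 230.4 kN; rupture φR_n = 0.75×0.6×400×8×192 = 276.5 kN; take 230.4 kN (yield).
Governing: min(149.7, 230.4) = 149.7 kN → weld metal.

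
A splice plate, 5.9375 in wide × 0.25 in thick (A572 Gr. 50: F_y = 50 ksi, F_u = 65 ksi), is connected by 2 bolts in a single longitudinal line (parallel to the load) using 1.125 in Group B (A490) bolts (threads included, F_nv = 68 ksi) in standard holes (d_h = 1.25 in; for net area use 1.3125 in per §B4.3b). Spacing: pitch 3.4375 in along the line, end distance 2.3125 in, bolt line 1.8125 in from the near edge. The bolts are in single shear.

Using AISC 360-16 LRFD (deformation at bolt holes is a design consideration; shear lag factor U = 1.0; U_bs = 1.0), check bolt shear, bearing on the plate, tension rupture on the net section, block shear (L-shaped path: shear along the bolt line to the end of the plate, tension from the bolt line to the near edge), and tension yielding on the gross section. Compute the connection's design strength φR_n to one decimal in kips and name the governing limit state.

Bolt shear: A_b = π(1.125)²/4 = 0.99402 in². φR_n = 0.75 × 68 × 0.99402 × 2 × 1 = 101.4 kips.
Bearing (0.25 in plate, F_u = 65 ksi): end bolts L_c = 2.3125 − 1.25/2 = 1.6875, R_n = min(1.2×1.6875×0.25×65, 2.4×1.125×0.25×65) = 32.906 kips/bolt; interior L_c = 3.4375 − 1.25 = 2.1875, R_n = 42.656 kips/bolt. φR_n = 0.75 × (1×32.906 + 1×42.656) = 56.7 kips.
Tension rupture (net): A_n = (5.9375 − 1×1.3125)×0.25 = 1.1563 in² (U = 1.0, A_e = A_n). φR_n = 0.75 × 65 × 1.1563 = 56.4 kips.
Block shear: shear path 1×[2.3125+1×3.4375] = 1×5.75 in, A_gv = 1.4375, A_nv = 1×(5.75 − 1.5×1.3125)×0.25 = 0.94531 in²; tension to near edge: (1.8125 − 0.5×1.3125)×0.25 = 0.28906 in². R_n = min(0.6×65×0.94531, 0.6×50×1.4375) + 1.0×65×0.28906 = min(36.867, 43.125) + 18.789 = 55.656 kips. φR_n = 0.75 × 55.656 = 41.7 kips.
Tension yield (gross): A_g = 5.9375×0.25 = 1.4844 in². φR_n = 0.90 × 50 × 1.4844 = 66.8 kips.
Governing: min(101.4, 56.7, 56.4, 41.7, 66.8) = 41.7 kips → block shear.

41.7 kips (block shear governs)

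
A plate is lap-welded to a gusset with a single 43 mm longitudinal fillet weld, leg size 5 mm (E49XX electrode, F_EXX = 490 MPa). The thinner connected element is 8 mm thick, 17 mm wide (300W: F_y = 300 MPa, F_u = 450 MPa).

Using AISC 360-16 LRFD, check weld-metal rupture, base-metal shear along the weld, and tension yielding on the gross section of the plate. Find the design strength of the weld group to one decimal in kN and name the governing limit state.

Weld metal: throat = 0.707×5 = 3.535 mm, L = 43 mm. φR_n = 0.75 × 0.6 × 490 × 3.535 × 43 = 33.5 kN.
Base metal shear (8 mm plate): yield φR_n = 1.0×0.6×300×8×43 = 61.9 kN; rupture φR_n = 0.75×0.6×450×8×43 = 69.7 kN; take 61.9 kN (yield).
Tension yield (gross): A_g = 17×8 = 136 mm². φR_n = 0.90 × 300 × 136 = 36.7 kN.
Governing: min(33.5, 61.9, 36.7) = 33.5 kN → weld metal.

33.5 kN (weld metal governs)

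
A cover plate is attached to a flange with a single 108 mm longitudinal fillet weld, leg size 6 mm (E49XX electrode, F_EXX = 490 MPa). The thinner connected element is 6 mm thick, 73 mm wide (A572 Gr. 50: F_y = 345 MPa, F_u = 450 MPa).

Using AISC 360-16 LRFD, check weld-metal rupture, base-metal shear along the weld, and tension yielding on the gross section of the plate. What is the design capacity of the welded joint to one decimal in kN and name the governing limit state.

Weld metal: throat = 0.707×6 = 4.242 mm, L = 108 mm. φR_n = 0.75 × 0.6 × 490 × 4.242 × 108 = 101.0 kN.
Base metal shear (6 mm plate): yield φR_n = 1.0×0.6×345×6×108 = 134.1 kN; rupture φR_n = 0.75×0.6×450×6×108 = 131.2 kN; take 131.2 kN (rupture).
Tension yield (gross): A_g = 73×6 = 438 mm². φR_n = 0.90 × 345 × 438 = 136.0 kN.
Governing: min(101.0, 131.2, 136.0) = 101.0 kN → weld metal.

101.0 kN (weld metal governs)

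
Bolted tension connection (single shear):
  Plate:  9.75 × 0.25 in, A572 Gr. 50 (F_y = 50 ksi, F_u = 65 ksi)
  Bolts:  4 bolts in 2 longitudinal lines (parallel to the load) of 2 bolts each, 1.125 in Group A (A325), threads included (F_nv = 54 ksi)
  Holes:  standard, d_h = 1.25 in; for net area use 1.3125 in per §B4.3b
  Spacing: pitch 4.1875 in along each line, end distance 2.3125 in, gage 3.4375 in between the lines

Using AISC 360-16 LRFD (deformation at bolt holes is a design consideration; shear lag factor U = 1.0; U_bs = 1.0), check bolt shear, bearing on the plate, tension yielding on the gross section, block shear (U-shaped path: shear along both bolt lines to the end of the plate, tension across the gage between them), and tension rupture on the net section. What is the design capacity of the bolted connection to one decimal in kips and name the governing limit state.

86.8 kips (net-section rupture governs)

Bolt shear: A_b = π(1.125)²/4 = 0.99402 in². φR_n = 0.75 × 54 × 0.99402 × 4 × 1 = 161.0 kips.
Bearing (0.25 in plate, F_u = 65 ksi): end bolts L_c = 2.3125 − 1.25/2 = 1.6875, R_n = min(1.2×1.6875×0.25×65, 2.4×1.125×0.25×65) = 32.906 kips/bolt; interior L_c = 4.1875 − 1.25 = 2.9375, R_n = 43.875 kips/bolt. φR_n = 0.75 × (2×32.906 + 2×43.875) = 115.2 kips.
Tension yield (gross): A_g = 9.75×0.25 = 2.4375 in². φR_n = 0.90 × 50 × 2.4375 = 109.7 kips.
Block shear: shear path 2×[2.3125+1×4.1875] = 2×6.5 in, A_gv = 3.25, A_nv = 2×(6.5 − 1.5×1.3125)×0.25 = 2.2656 in²; tension across gage: (3.4375 − 1×1.3125)×0.25 = 0.53125 in². R_n = min(0.6×65×2.2656, 0.6×50×3.25) + 1.0×65×0.53125 = min(88.358, 97.5) + 34.531 = 122.89 kips. φR_n = 0.75 × 122.89 = 92.2 kips.
Tension rupture (net): A_n = (9.75 − 2×1.3125)×0.25 = 1.7813 in² (U = 1.0, A_e = A_n). φR_n = 0.75 × 65 × 1.7813 = 86.8 kips.
Governing: min(161.0, 115.2, 109.7, 92.2, 86.8) = 86.8 kips → net-section rupture.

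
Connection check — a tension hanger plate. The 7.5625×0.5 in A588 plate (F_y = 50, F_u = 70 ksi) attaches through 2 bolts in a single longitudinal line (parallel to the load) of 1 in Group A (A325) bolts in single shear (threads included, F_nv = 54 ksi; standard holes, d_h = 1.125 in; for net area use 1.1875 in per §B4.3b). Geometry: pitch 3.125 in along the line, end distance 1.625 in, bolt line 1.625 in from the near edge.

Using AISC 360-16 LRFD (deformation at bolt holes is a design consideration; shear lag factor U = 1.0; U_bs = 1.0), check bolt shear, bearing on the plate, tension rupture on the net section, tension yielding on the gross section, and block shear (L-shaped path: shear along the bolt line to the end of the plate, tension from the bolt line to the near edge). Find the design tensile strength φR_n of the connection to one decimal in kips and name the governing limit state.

63.6 kips (bolt shear governs)

Bolt shear: A_b = π(1)²/4 = 0.7854 in². φR_n = 0.75 × 54 × 0.7854 × 2 × 1 = 63.6 kips.
Bearing (0.5 in plate, F_u = 70 ksi): end bolts L_c = 1.625 − 1.125/2 = 1.0625, R_n = min(1.2×1.0625×0.5×70, 2.4×1×0.5×70) = 44.625 kips/bolt; interior L_c = 3.125 − 1.125 = 2, R_n = 84 kips/bolt. φR_n = 0.75 × (1×44.625 + 1×84) = 96.5 kips.
Tension rupture (net): A_n = (7.5625 − 1×1.1875)×0.5 = 3.1875 in² (U = 1.0, A_e = A_n). φR_n = 0.75 × 70 × 3.1875 = 167.3 kips.
Tension yield (gross): A_g = 7.5625×0.5 = 3.7813 in². φR_n = 0.90 × 50 × 3.7813 = 170.2 kips.
Block shear: shear path 1×[1.625+1×3.125] = 1×4.75 in, A_gv = 2.375, A_nv = 1×(4.75 − 1.5×1.1875)×0.5 = 1.4844 in²; tension to near edge: (1.625 − 0.5×1.1875)×0.5 = 0.51563 in². R_n = min(0.6×70×1.4844, 0.6×50×2.375) + 1.0×70×0.51563 = min(62.345, 71.25) + 36.094 = 98.439 kips. φR_n = 0.75 × 98.439 = 73.8 kips.
Governing: min(63.6, 96.5, 167.3, 170.2, 73.8) = 63.6 kips → bolt shear.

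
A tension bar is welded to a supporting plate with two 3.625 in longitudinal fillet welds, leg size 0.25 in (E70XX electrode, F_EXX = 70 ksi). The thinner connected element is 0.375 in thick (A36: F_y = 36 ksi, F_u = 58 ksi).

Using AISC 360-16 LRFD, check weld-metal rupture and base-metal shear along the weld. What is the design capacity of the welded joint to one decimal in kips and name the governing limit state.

Weld metal: throat = 0.707×0.25 = 0.17675 in, L = 2×3.625 = 7.25 in. φR_n = 0.75 × 0.6 × 70 × 0.17675 × 7.25 = 40.4 kips.
Base metal shear (0.375 in plate): yield φR_n = 1.0×0.6×36×0.375×7.25 = 58.7 kips; rupture φR_n = 0.75×0.6×58×0.375×7.25 = 71.0 kips; take 58.7 kips (yield).
Governing: min(40.4, 58.7) = 40.4 kips → weld metal.

40.4 kips (weld metal governs)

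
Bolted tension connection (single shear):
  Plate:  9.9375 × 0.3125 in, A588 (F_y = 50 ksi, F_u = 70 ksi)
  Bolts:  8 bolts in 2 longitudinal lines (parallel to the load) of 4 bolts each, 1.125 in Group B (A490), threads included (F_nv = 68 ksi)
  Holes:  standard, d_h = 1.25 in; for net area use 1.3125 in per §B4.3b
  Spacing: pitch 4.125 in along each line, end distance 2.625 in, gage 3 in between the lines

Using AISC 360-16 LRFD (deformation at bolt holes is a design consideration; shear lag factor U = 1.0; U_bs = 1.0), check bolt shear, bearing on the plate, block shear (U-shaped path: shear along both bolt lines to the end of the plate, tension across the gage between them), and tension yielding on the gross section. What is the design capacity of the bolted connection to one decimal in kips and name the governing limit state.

Bolt shear: A_b = π(1.125)²/4 = 0.99402 in². φR_n = 0.75 × 68 × 0.99402 × 8 × 1 = 405.6 kips.
Bearing (0.3125 in plate, F_u = 70 ksi): end bolts L_c = 2.625 − 1.25/2 = 2, R_n = min(1.2×2×0.3125×70, 2.4×1.125×0.3125×70) = 52.5 kips/bolt; interior L_c = 4.125 − 1.25 = 2.875, R_n = 59.063 kips/bolt. φR_n = 0.75 × (2×52.5 + 6×59.063) = 344.5 kips.
Block shear: shear path 2×[2.625+3×4.125] = 2×15 in, A_gv = 9.375, A_nv = 2×(15 − 3.5×1.3125)×0.3125 = 6.5039 in²; tension across gage: (3 − 1×1.3125)×0.3125 = 0.52734 in². R_n = min(0.6×70×6.5039, 0.6×50×9.375) + 1.0×70×0.52734 = min(273.16, 281.25) + 36.914 = 310.07 kips. φR_n = 0.75 × 310.07 = 232.6 kips.
Tension yield (gross): A_g = 9.9375×0.3125 = 3.1055 in². φR_n = 0.90 × 50 × 3.1055 = 139.7 kips.
Governing: min(405.6, 344.5, 232.6, 139.7) = 139.7 kips → gross-section yield.

139.7 kips (gross-section yield governs)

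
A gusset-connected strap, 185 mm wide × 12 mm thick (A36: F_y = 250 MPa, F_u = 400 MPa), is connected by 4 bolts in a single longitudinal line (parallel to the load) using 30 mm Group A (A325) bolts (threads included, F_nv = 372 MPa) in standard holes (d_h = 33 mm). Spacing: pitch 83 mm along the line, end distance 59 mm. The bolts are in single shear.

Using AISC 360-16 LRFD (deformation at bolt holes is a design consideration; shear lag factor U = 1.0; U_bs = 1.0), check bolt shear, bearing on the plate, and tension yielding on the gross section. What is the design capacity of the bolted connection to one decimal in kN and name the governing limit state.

499.5 kN (gross-section yield governs)

Bolt shear: A_b = π(30)²/4 = 706.86 mm². φR_n = 0.75 × 372 × 706.86 × 4 × 1 = 788.9 kN.
Bearing (12 mm plate, F_u = 400 MPa): end bolts L_c = 59 − 33/2 = 42.5, R_n = min(1.2×42.5×12×400, 2.4×30×12×400) = 244.8 kN/bolt; interior L_c = 83 − 33 = 50, R_n = 288 kN/bolt. φR_n = 0.75 × (1×244.8 + 3×288) = 831.6 kN.
Tension yield (gross): A_g = 185×12 = 2220 mm². φR_n = 0.90 × 250 × 2220 = 499.5 kN.
Governing: min(788.9, 831.6, 499.5) = 499.5 kN → gross-section yield.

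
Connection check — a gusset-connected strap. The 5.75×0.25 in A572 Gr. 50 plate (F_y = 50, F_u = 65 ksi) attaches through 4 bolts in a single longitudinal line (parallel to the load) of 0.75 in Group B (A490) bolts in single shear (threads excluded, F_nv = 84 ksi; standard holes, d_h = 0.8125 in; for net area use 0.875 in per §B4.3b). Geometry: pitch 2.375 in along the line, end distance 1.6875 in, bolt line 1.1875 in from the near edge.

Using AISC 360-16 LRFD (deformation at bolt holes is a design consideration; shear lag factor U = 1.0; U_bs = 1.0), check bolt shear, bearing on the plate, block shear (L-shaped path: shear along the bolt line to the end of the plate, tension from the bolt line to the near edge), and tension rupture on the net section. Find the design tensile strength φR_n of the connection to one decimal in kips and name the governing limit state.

51.2 kips (block shear governs)

Bolt shear: A_b = π(0.75)²/4 = 0.44179 in². φR_n = 0.75 × 84 × 0.44179 × 4 × 1 = 111.3 kips.
Bearing (0.25 in plate, F_u = 65 ksi): end bolts L_c = 1.6875 − 0.8125/2 = 1.28125, R_n = min(1.2×1.28125×0.25×65, 2.4×0.75×0.25×65) = 24.984 kips/bolt; interior L_c = 2.375 − 0.8125 = 1.5625, R_n = 29.25 kips/bolt. φR_n = 0.75 × (1×24.984 + 3×29.25) = 84.6 kips.
Block shear: shear path 1×[1.6875+3×2.375] = 1×8.8125 in, A_gv = 2.2031, A_nv = 1×(8.8125 − 3.5×0.875)×0.25 = 1.4375 in²; tension to near edge: (1.1875 − 0.5×0.875)×0.25 = 0.1875 in². R_n = min(0.6×65×1.4375, 0.6×50×2.2031) + 1.0×65×0.1875 = min(56.063, 66.093) + 12.188 = 68.251 kips. φR_n = 0.75 × 68.251 = 51.2 kips.
Tension rupture (net): A_n = (5.75 − 1×0.875)×0.25 = 1.2188 in² (U = 1.0, A_e = A_n). φR_n = 0.75 × 65 × 1.2188 = 59.4 kips.
Governing: min(111.3, 84.6, 51.2, 59.4) = 51.2 kips → block shear.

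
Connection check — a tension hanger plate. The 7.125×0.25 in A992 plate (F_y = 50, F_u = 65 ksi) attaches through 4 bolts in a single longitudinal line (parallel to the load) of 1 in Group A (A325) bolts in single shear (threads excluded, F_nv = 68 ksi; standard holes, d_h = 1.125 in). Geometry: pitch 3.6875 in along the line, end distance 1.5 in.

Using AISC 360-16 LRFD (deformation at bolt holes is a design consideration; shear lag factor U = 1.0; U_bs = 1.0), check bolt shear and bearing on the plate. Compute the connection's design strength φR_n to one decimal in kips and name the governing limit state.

Bolt shear: A_b = π(1)²/4 = 0.7854 in². φR_n = 0.75 × 68 × 0.7854 × 4 × 1 = 160.2 kips.
Bearing (0.25 in plate, F_u = 65 ksi): end bolts L_c = 1.5 − 1.125/2 = 0.9375, R_n = min(1.2×0.9375×0.25×65, 2.4×1×0.25×65) = 18.281 kips/bolt; interior L_c = 3.6875 − 1.125 = 2.5625, R_n = 39 kips/bolt. φR_n = 0.75 × (1×18.281 + 3×39) = 101.5 kips.
Governing: min(160.2, 101.5) = 101.5 kips → bearing.

101.5 kips (bearing governs)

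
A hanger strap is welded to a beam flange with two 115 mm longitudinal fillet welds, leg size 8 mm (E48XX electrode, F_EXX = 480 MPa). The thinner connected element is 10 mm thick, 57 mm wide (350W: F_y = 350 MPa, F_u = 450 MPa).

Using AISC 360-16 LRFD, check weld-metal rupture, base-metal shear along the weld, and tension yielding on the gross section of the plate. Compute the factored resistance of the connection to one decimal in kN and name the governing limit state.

Weld metal: throat = 0.707×8 = 5.656 mm, L = 2×115 = 230 mm. φR_n = 0.75 × 0.6 × 480 × 5.656 × 230 = 281.0 kN.
Base metal shear (10 mm plate): yield φR_n = 1.0×0.6×350×10×230 = 483.0 kN; rupture φR_n = 0.75×0.6×450×10×230 = 465.8 kN; take 465.8 kN (rupture).
Tension yield (gross): A_g = 57×10 = 570 mm². φR_n = 0.90 × 350 × 570 = 179.6 kN.
Governing: min(281.0, 465.8, 179.6) = 179.6 kN → gross-section yield.

179.6 kN (gross-section yield governs)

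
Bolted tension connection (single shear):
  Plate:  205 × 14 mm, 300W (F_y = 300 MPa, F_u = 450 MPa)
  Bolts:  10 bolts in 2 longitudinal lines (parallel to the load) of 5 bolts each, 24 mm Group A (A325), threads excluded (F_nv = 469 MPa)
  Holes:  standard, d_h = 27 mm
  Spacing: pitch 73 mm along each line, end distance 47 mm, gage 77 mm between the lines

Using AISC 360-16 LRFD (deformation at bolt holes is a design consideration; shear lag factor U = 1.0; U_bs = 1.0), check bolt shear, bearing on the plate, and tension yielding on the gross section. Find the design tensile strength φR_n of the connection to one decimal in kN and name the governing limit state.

Bolt shear: A_b = π(24)²/4 = 452.39 mm². φR_n = 0.75 × 469 × 452.39 × 10 × 1 = 1591.3 kN.
Bearing (14 mm plate, F_u = 450 MPa): end bolts L_c = 47 − 27/2 = 33.5, R_n = min(1.2×33.5×14×450, 2.4×24×14×450) = 253.26 kN/bolt; interior L_c = 73 − 27 = 46, R_n = 347.76 kN/bolt. φR_n = 0.75 × (2×253.26 + 8×347.76) = 2466.5 kN.
Tension yield (gross): A_g = 205×14 = 2870 mm². φR_n = 0.90 × 300 × 2870 = 774.9 kN.
Governing: min(1591.3, 2466.5, 774.9) = 774.9 kN → gross-section yield.

774.9 kN (gross-section yield governs)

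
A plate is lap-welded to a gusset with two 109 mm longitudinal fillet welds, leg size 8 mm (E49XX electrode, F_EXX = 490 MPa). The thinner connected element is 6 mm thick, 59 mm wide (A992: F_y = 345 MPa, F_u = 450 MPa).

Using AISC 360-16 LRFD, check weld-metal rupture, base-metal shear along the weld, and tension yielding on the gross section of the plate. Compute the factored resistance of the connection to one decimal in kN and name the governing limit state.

109.9 kN (gross-section yield governs)

Weld metal: throat = 0.707×8 = 5.656 mm, L = 2×109 = 218 mm. φR_n = 0.75 × 0.6 × 490 × 5.656 × 218 = 271.9 kN.
Base metal shear (6 mm plate): yield φR_n = 1.0×0.6×345×6×218 = 270.8 kN; rupture φR_n = 0.75×0.6×450×6×218 = 264.9 kN; take 264.9 kN (rupture).
Tension yield (gross): A_g = 59×6 = 354 mm². φR_n = 0.90 × 345 × 354 = 109.9 kN.
Governing: min(271.9, 264.9, 109.9) = 109.9 kN → gross-section yield.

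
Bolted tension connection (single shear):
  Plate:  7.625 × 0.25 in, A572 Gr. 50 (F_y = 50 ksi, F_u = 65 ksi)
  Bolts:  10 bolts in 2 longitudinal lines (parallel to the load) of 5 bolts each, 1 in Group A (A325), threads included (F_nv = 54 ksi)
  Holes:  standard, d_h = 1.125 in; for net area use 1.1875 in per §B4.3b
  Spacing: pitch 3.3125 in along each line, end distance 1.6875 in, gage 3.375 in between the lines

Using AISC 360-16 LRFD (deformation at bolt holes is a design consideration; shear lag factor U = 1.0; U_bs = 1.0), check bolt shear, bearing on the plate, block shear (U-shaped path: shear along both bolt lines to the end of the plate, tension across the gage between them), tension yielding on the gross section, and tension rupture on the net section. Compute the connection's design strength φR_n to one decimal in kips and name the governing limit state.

64.0 kips (net-section rupture governs)

Bolt shear: A_b = π(1)²/4 = 0.7854 in². φR_n = 0.75 × 54 × 0.7854 × 10 × 1 = 318.1 kips.
Bearing (0.25 in plate, F_u = 65 ksi): end bolts L_c = 1.6875 − 1.125/2 = 1.125, R_n = min(1.2×1.125×0.25×65, 2.4×1×0.25×65) = 21.938 kips/bolt; interior L_c = 3.3125 − 1.125 = 2.1875, R_n = 39 kips/bolt. φR_n = 0.75 × (2×21.938 + 8×39) = 266.9 kips.
Block shear: shear path 2×[1.6875+4×3.3125] = 2×14.9375 in, A_gv = 7.4688, A_nv = 2×(14.9375 − 4.5×1.1875)×0.25 = 4.7969 in²; tension across gage: (3.375 − 1×1.1875)×0.25 = 0.54688 in². R_n = min(0.6×65×4.7969, 0.6×50×7.4688) + 1.0×65×0.54688 = min(187.08, 224.06) + 35.547 = 222.63 kips. φR_n = 0.75 × 222.63 = 167.0 kips.
Tension yield (gross): A_g = 7.625×0.25 = 1.9063 in². φR_n = 0.90 × 50 × 1.9063 = 85.8 kips.
Tension rupture (net): A_n = (7.625 − 2×1.1875)×0.25 = 1.3125 in² (U = 1.0, A_e = A_n). φR_n = 0.75 × 65 × 1.3125 = 64.0 kips.
Governing: min(318.1, 266.9, 167.0, 85.8, 64.0) = 64.0 kips → net-section rupture.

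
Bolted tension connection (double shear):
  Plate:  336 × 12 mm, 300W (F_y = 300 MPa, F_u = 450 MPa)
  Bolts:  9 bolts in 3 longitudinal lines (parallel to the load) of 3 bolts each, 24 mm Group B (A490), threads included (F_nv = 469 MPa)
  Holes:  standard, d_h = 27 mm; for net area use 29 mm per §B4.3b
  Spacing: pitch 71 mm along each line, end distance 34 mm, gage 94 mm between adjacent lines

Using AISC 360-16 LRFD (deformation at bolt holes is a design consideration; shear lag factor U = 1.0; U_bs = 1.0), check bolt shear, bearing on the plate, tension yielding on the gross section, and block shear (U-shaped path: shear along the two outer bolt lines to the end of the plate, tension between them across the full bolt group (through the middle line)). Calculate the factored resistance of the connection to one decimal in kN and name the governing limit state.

1029.5 kN (block shear governs)

Bolt shear: A_b = π(24)²/4 = 452.39 mm². φR_n = 0.75 × 469 × 452.39 × 9 × 2 = 2864.3 kN.
Bearing (12 mm plate, F_u = 450 MPa): end bolts L_c = 34 − 27/2 = 20.5, R_n = min(1.2×20.5×12×450, 2.4×24×12×450) = 132.84 kN/bolt; interior L_c = 71 − 27 = 44, R_n = 285.12 kN/bolt. φR_n = 0.75 × (3×132.84 + 6×285.12) = 1581.9 kN.
Tension yield (gross): A_g = 336×12 = 4032 mm². φR_n = 0.90 × 300 × 4032 = 1088.6 kN.
Block shear: shear path 2×[34+2×71] = 2×176 mm, A_gv = 4224, A_nv = 2×(176 − 2.5×29)×12 = 2484 mm²; tension across gage: (188 − 2×29)×12 = 1560 mm². R_n = min(0.6×450×2484, 0.6×300×4224) + 1.0×450×1560 = min(670.68, 760.32) + 702 = 1372.7 kN. φR_n = 0.75 × 1372.7 = 1029.5 kN.
Governing: min(2864.3, 1581.9, 1088.6, 1029.5) = 1029.5 kN → block shear.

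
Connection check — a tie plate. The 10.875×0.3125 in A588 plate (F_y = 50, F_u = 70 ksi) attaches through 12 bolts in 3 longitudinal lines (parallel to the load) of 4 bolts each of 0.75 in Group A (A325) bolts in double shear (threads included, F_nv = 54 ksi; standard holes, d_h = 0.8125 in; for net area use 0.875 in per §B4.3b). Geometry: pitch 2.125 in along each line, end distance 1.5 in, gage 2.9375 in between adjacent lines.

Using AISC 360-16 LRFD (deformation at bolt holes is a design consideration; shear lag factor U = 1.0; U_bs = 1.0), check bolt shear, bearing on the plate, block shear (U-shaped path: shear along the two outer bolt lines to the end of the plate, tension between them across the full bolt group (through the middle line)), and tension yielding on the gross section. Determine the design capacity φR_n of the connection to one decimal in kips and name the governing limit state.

152.9 kips (gross-section yield governs)

Bolt shear: A_b = π(0.75)²/4 = 0.44179 in². φR_n = 0.75 × 54 × 0.44179 × 12 × 2 = 429.4 kips.
Bearing (0.3125 in plate, F_u = 70 ksi): end bolts L_c = 1.5 − 0.8125/2 = 1.09375, R_n = min(1.2×1.09375×0.3125×70, 2.4×0.75×0.3125×70) = 28.711 kips/bolt; interior L_c = 2.125 − 0.8125 = 1.3125, R_n = 34.453 kips/bolt. φR_n = 0.75 × (3×28.711 + 9×34.453) = 297.2 kips.
Block shear: shear path 2×[1.5+3×2.125] = 2×7.875 in, A_gv = 4.9219, A_nv = 2×(7.875 − 3.5×0.875)×0.3125 = 3.0078 in²; tension across gage: (5.875 − 2×0.875)×0.3125 = 1.2891 in². R_n = min(0.6×70×3.0078, 0.6×50×4.9219) + 1.0×70×1.2891 = min(126.33, 147.66) + 90.237 = 216.57 kips. φR_n = 0.75 × 216.57 = 162.4 kips.
Tension yield (gross): A_g = 10.875×0.3125 = 3.3984 in². φR_n = 0.90 × 50 × 3.3984 = 152.9 kips.
Governing: min(429.4, 297.2, 162.4, 152.9) = 152.9 kips → gross-section yield.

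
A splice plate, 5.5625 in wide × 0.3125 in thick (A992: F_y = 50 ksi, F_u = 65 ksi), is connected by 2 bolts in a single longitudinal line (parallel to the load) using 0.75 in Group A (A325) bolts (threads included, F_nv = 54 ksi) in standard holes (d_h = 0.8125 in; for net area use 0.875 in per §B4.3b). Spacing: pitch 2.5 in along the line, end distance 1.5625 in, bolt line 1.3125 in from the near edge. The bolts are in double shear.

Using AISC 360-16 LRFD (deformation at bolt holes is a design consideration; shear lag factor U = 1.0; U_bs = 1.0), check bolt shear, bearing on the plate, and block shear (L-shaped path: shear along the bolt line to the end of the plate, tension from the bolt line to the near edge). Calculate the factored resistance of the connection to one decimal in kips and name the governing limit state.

Bolt shear: A_b = π(0.75)²/4 = 0.44179 in². φR_n = 0.75 × 54 × 0.44179 × 2 × 2 = 71.6 kips.
Bearing (0.3125 in plate, F_u = 65 ksi): end bolts L_c = 1.5625 − 0.8125/2 = 1.15625, R_n = min(1.2×1.15625×0.3125×65, 2.4×0.75×0.3125×65) = 28.184 kips/bolt; interior L_c = 2.5 − 0.8125 = 1.6875, R_n = 36.563 kips/bolt. φR_n = 0.75 × (1×28.184 + 1×36.563) = 48.6 kips.
Block shear: shear path 1×[1.5625+1×2.5] = 1×4.0625 in, A_gv = 1.2695, A_nv = 1×(4.0625 − 1.5×0.875)×0.3125 = 0.85938 in²; tension to near edge: (1.3125 − 0.5×0.875)×0.3125 = 0.27344 in². R_n = min(0.6×65×0.85938, 0.6×50×1.2695) + 1.0×65×0.27344 = min(33.516, 38.085) + 17.774 = 51.29 kips. φR_n = 0.75 × 51.29 = 38.5 kips.
Governing: min(71.6, 48.6, 38.5) = 38.5 kips → block shear.

38.5 kips (block shear governs)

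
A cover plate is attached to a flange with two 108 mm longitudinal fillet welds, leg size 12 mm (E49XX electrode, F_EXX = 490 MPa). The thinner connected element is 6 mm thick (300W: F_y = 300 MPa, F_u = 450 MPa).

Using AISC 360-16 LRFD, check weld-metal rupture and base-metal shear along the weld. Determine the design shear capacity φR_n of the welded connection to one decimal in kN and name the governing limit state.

233.3 kN (base-metal shear governs)

Weld metal: throat = 0.707×12 = 8.484 mm, L = 2×108 = 216 mm. φR_n = 0.75 × 0.6 × 490 × 8.484 × 216 = 404.1 kN.
Base metal shear (6 mm plate): yield φR_n = 1.0×0.6×300×6×216 = 233.3 kN; rupture φR_n = 0.75×0.6×450×6×216 = 262.4 kN; take 233.3 kN (yield).
Governing: min(404.1, 233.3) = 233.3 kN → base-metal shear.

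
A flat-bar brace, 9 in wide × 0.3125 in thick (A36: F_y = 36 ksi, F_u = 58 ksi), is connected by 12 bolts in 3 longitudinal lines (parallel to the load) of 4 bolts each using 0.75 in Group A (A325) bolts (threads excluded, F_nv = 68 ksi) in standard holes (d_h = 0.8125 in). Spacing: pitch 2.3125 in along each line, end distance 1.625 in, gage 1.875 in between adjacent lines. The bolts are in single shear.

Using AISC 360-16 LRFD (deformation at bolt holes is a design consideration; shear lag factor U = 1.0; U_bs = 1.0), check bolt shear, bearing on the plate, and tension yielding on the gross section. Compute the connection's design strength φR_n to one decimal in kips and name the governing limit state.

91.1 kips (gross-section yield governs)

Bolt shear: A_b = π(0.75)²/4 = 0.44179 in². φR_n = 0.75 × 68 × 0.44179 × 12 × 1 = 270.4 kips.
Bearing (0.3125 in plate, F_u = 58 ksi): end bolts L_c = 1.625 − 0.8125/2 = 1.21875, R_n = min(1.2×1.21875×0.3125×58, 2.4×0.75×0.3125×58) = 26.508 kips/bolt; interior L_c = 2.3125 − 0.8125 = 1.5, R_n = 32.625 kips/bolt. φR_n = 0.75 × (3×26.508 + 9×32.625) = 279.9 kips.
Tension yield (gross): A_g = 9×0.3125 = 2.8125 in². φR_n = 0.90 × 36 × 2.8125 = 91.1 kips.
Governing: min(270.4, 279.9, 91.1) = 91.1 kips → gross-section yield.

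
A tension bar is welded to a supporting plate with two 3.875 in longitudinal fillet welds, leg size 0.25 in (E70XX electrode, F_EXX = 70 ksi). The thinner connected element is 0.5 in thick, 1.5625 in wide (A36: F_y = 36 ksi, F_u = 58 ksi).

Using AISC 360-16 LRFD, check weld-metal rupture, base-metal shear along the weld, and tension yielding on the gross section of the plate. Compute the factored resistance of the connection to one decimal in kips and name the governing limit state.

Weld metal: throat = 0.707×0.25 = 0.17675 in, L = 2×3.875 = 7.75 in. φR_n = 0.75 × 0.6 × 70 × 0.17675 × 7.75 = 43.1 kips.
Base metal shear (0.5 in plate): yield φR_n = 1.0×0.6×36×0.5×7.75 = 83.7 kips; rupture φR_n = 0.75×0.6×58×0.5×7.75 = 101.1 kips; take 83.7 kips (yield).
Tension yield (gross): A_g = 1.5625×0.5 = 0.78125 in². φR_n = 0.90 × 36 × 0.78125 = 25.3 kips.
Governing: min(43.1, 83.7, 25.3) = 25.3 kips → gross-section yield.

25.3 kips (gross-section yield governs)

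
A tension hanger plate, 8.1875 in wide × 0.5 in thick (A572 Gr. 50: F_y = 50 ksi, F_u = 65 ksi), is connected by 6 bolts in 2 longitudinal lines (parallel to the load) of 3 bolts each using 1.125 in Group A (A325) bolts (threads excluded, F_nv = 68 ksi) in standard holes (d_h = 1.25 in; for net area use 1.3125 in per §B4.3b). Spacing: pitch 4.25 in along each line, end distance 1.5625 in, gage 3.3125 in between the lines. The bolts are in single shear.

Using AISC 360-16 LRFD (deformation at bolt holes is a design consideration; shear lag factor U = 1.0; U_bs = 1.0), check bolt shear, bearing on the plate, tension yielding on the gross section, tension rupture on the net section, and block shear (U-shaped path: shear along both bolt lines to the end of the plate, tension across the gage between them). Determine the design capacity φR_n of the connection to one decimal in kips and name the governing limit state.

Bolt shear: A_b = π(1.125)²/4 = 0.99402 in². φR_n = 0.75 × 68 × 0.99402 × 6 × 1 = 304.2 kips.
Bearing (0.5 in plate, F_u = 65 ksi): end bolts L_c = 1.5625 − 1.25/2 = 0.9375, R_n = min(1.2×0.9375×0.5×65, 2.4×1.125×0.5×65) = 36.563 kips/bolt; interior L_c = 4.25 − 1.25 = 3, R_n = 87.75 kips/bolt. φR_n = 0.75 × (2×36.563 + 4×87.75) = 318.1 kips.
Tension yield (gross): A_g = 8.1875×0.5 = 4.0938 in². φR_n = 0.90 × 50 × 4.0938 = 184.2 kips.
Tension rupture (net): A_n = (8.1875 − 2×1.3125)×0.5 = 2.7813 in² (U = 1.0, A_e = A_n). φR_n = 0.75 × 65 × 2.7813 = 135.6 kips.
Block shear: shear path 2×[1.5625+2×4.25] = 2×10.0625 in, A_gv = 10.063, A_nv = 2×(10.0625 − 2.5×1.3125)×0.5 = 6.7813 in²; tension across gage: (3.3125 − 1×1.3125)×0.5 = 1 in². R_n = min(0.6×65×6.7813, 0.6×50×10.063) + 1.0×65×1 = min(264.47, 301.89) + 65 = 329.47 kips. φR_n = 0.75 × 329.47 = 247.1 kips.
Governing: min(304.2, 318.1, 184.2, 135.6, 247.1) = 135.6 kips → net-section rupture.

135.6 kips (net-section rupture governs)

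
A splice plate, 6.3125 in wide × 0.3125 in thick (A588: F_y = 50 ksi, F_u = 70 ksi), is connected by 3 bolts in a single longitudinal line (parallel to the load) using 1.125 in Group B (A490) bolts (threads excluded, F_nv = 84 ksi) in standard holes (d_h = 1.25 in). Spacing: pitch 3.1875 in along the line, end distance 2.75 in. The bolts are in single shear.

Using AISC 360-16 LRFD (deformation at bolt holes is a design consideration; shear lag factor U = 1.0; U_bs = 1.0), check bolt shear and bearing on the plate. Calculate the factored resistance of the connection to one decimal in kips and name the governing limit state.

118.1 kips (bearing governs)

Bolt shear: A_b = π(1.125)²/4 = 0.99402 in². φR_n = 0.75 × 84 × 0.99402 × 3 × 1 = 187.9 kips.
Bearing (0.3125 in plate, F_u = 70 ksi): end bolts L_c = 2.75 − 1.25/2 = 2.125, R_n = min(1.2×2.125×0.3125×70, 2.4×1.125×0.3125×70) = 55.781 kips/bolt; interior L_c = 3.1875 − 1.25 = 1.9375, R_n = 50.859 kips/bolt. φR_n = 0.75 × (1×55.781 + 2×50.859) = 118.1 kips.
Governing: min(187.9, 118.1) = 118.1 kips → bearing.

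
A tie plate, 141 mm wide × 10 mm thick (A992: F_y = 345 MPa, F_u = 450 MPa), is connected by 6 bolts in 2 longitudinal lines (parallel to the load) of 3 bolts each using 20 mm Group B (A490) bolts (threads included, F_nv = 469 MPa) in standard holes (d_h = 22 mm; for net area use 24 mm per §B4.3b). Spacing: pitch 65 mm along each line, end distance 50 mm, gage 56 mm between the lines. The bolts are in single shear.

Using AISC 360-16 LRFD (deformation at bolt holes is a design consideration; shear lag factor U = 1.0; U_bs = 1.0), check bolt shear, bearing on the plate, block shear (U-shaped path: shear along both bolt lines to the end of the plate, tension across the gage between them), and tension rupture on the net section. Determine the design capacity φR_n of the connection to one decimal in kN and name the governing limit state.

313.9 kN (net-section rupture governs)

Bolt shear: A_b = π(20)²/4 = 314.16 mm². φR_n = 0.75 × 469 × 314.16 × 6 × 1 = 663.0 kN.
Bearing (10 mm plate, F_u = 450 MPa): end bolts L_c = 50 − 22/2 = 39, R_n = min(1.2×39×10×450, 2.4×20×10×450) = 210.6 kN/bolt; interior L_c = 65 − 22 = 43, R_n = 216 kN/bolt. φR_n = 0.75 × (2×210.6 + 4×216) = 963.9 kN.
Block shear: shear path 2×[50+2×65] = 2×180 mm, A_gv = 3600, A_nv = 2×(180 − 2.5×24)×10 = 2400 mm²; tension across gage: (56 − 1×24)×10 = 320 mm². R_n = min(0.6×450×2400, 0.6×345×3600) + 1.0×450×320 = min(648, 745.2) + 144 = 792 kN. φR_n = 0.75 × 792 = 594.0 kN.
Tension rupture (net): A_n = (141 − 2×24)×10 = 930 mm² (U = 1.0, A_e = A_n). φR_n = 0.75 × 450 × 930 = 313.9 kN.
Governing: min(663.0, 963.9, 594.0, 313.9) = 313.9 kN → net-section rupture.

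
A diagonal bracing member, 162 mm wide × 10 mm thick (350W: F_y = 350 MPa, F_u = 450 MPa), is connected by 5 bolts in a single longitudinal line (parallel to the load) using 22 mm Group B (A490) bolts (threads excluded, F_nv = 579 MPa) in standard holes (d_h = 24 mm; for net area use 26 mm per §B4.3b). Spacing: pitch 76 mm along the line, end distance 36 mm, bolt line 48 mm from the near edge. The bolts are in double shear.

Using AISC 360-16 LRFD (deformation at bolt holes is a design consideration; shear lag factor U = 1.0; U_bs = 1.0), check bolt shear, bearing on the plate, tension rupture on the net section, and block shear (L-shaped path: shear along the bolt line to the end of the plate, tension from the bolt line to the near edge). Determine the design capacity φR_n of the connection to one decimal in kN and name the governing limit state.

459.0 kN (net-section rupture governs)

Bolt shear: A_b = π(22)²/4 = 380.13 mm². φR_n = 0.75 × 579 × 380.13 × 5 × 2 = 1650.7 kN.
Bearing (10 mm plate, F_u = 450 MPa): end bolts L_c = 36 − 24/2 = 24, R_n = min(1.2×24×10×450, 2.4×22×10×450) = 129.6 kN/bolt; interior L_c = 76 − 24 = 52, R_n = 237.6 kN/bolt. φR_n = 0.75 × (1×129.6 + 4×237.6) = 810.0 kN.
Tension rupture (net): A_n = (162 − 1×26)×10 = 1360 mm² (U = 1.0, A_e = A_n). φR_n = 0.75 × 450 × 1360 = 459.0 kN.
Block shear: shear path 1×[36+4×76] = 1×340 mm, A_gv = 3400, A_nv = 1×(340 − 4.5×26)×10 = 2230 mm²; tension to near edge: (48 − 0.5×26)×10 = 350 mm². R_n = min(0.6×450×2230, 0.6×350×3400) + 1.0×450×350 = min(602.1, 714) + 157.5 = 759.6 kN. φR_n = 0.75 × 759.6 = 569.7 kN.
Governing: min(1650.7, 810.0, 459.0, 569.7) = 459.0 kN → net-section rupture.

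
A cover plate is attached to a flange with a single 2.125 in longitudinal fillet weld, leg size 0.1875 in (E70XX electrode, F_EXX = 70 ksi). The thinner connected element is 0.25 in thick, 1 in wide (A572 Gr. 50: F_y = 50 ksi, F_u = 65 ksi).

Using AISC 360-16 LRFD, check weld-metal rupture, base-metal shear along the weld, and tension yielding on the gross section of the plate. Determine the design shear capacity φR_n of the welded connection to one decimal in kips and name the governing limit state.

8.9 kips (weld metal governs)

Weld metal: throat = 0.707×0.1875 = 0.13256 in, L = 2.125 in. φR_n = 0.75 × 0.6 × 70 × 0.13256 × 2.125 = 8.9 kips.
Base metal shear (0.25 in plate): yield φR_n = 1.0×0.6×50×0.25×2.125 = 15.9 kips; rupture φR_n = 0.75×0.6×65×0.25×2.125 = 15.5 kips; take 15.5 kips (rupture).
Tension yield (gross): A_g = 1×0.25 = 0.25 in². φR_n = 0.90 × 50 × 0.25 = 11.3 kips.
Governing: min(8.9, 15.5, 11.3) = 8.9 kips → weld metal.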